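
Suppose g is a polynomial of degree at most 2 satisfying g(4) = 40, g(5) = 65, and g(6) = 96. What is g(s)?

g(s) = 3s^2 - 2s

Write g(s) = as^2 + bs + c. Substituting each data point gives a linear system:
  16a + 4b + c = 40
  25a + 5b + c = 65
  36a + 6b + c = 96
Solving the system yields a = 3, b = -2, c = 0.
So g(s) = 3s² - 2s.
Check: g(4) = 40. ✓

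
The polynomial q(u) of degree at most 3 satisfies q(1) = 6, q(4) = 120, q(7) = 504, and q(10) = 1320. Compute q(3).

60

Using the Lagrange interpolation formula with nodes 1, 4, 7, 10:
  L_0(u) = (u - 4)(u - 7)(u - 10) / -162
  L_1(u) = (u - 1)(u - 7)(u - 10) / 54
  L_2(u) = (u - 1)(u - 4)(u - 10) / -54
  L_3(u) = (u - 1)(u - 4)(u - 7) / 162
Then q(u) = 6·L_0(u) + 120·L_1(u) + 504·L_2(u) + 1320·L_3(u).
Expanding and collecting terms gives q(u) = u³ + 3u² + 2u.
Evaluating at u = 3: q(3) = 60.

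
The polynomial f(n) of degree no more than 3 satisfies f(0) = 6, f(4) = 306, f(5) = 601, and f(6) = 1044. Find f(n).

Using the Lagrange interpolation formula with nodes 0, 4, 5, 6:
  L_0(n) = (n - 4)(n - 5)(n - 6) / -120
  L_1(n) = n(n - 5)(n - 6) / 8
  L_2(n) = n(n - 4)(n - 6) / -5
  L_3(n) = n(n - 4)(n - 5) / 12
Then f(n) = 6·L_0(n) + 306·L_1(n) + 601·L_2(n) + 1044·L_3(n).
Expanding and collecting terms gives f(n) = 5n^3 - n^2 - n + 6.
Check: f(4) = 306. ✓

f(n) = 5n^3 - n^2 - n + 6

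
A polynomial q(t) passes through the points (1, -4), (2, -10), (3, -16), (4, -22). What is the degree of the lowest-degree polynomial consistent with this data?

Forward differences of the values at t = 1, 2, 3, 4:
  q  : -4  -10  -16  -22
  Δ  : -6  -6  -6
  Δ^2: 0  0
  Δ^3: 0
The first differences are constant (-6) and nonzero, while all higher differences vanish, so the minimal degree is 1.

1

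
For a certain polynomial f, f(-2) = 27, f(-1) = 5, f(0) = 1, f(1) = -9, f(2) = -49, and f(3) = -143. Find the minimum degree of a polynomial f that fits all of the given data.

3

Forward differences of the values at x = -2, -1, 0, 1, 2, 3:
  f  : 27  5  1  -9  -49  -143
  Δ  : -22  -4  -10  -40  -94
  Δ^2: 18  -6  -30  -54
  Δ^3: -24  -24  -24
  Δ^4: 0  0
  Δ^5: 0
The third differences are constant (-24) and nonzero, while all higher differences vanish, so the minimal degree is 3.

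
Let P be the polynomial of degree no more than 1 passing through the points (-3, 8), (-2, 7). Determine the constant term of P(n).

Write P(n) = an + b. Substituting each data point gives a linear system:
  -3a + b = 8
  -2a + b = 7
Solving the system yields a = -1, b = 5.
So P(n) = -n + 5.
The constant term is 5.

5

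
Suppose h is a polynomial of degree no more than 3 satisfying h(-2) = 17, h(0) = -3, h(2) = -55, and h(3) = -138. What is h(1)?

Using the Lagrange interpolation formula with nodes -2, 0, 2, 3:
  L_0(n) = n(n - 2)(n - 3) / -40
  L_1(n) = (n + 2)(n - 2)(n - 3) / 12
  L_2(n) = (n + 2)n(n - 3) / -8
  L_3(n) = (n + 2)n(n - 2) / 15
Then h(n) = 17·L_0(n) - 3·L_1(n) - 55·L_2(n) - 138·L_3(n).
Expanding and collecting terms gives h(n) = -3n^3 - 4n^2 - 6n - 3.
Evaluating at n = 1: h(1) = -16.

-16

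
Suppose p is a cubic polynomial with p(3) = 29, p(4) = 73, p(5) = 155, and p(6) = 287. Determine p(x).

Write p(x) = ax^3 + bx^2 + cx + d. Substituting each data point gives a linear system:
  27a + 9b + 3c + d = 29
  64a + 16b + 4c + d = 73
  125a + 25b + 5c + d = 155
  216a + 36b + 6c + d = 287
Solving the system yields a = 2, b = -5, c = 5, d = 5.
So p(x) = 2x³ - 5x² + 5x + 5.
Check: p(5) = 155. ✓

p(x) = 2x^3 - 5x^2 + 5x + 5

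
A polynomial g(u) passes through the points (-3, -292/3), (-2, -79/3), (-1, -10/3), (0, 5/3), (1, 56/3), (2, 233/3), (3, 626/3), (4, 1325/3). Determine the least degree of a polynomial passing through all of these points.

3

Forward differences of the values at u = -3, -2, -1, 0, 1, 2, 3, 4:
  g  : -292/3  -79/3  -10/3  5/3  56/3  233/3  626/3  1325/3
  Δ  : 71  23  5  17  59  131  233
  Δ^2: -48  -18  12  42  72  102
  Δ^3: 30  30  30  30  30
  Δ^4: 0  0  0  0
  Δ^5: 0  0  0
  Δ^6: 0  0
  Δ^7: 0
The third differences are constant (30) and nonzero, while all higher differences vanish, so the minimal degree is 3.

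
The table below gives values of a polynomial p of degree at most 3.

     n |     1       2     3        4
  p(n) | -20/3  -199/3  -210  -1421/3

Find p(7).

Write p(n) = an^3 + bn^2 + cn + d. Substituting each data point gives a linear system:
  a + b + c + d = -20/3
  8a + 4b + 2c + d = -199/3
  27a + 9b + 3c + d = -210
  64a + 16b + 4c + d = -1421/3
Solving the system yields a = -6, b = -6, c = 1/3, d = 5.
So p(n) = -6n³ - 6n² + (1/3)n + 5.
Then p(7) = -7034/3.

-7034/3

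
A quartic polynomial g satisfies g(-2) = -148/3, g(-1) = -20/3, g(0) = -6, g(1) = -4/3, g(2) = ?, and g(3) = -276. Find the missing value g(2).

-128/3

The 5 known points determine the degree-4 polynomial uniquely.
Write g(s) = as^4 + bs^3 + cs^2 + ds + e. Substituting each data point gives a linear system:
  16a - 8b + 4c - 2d + e = -148/3
  a - b + c - d + e = -20/3
  e = -6
  a + b + c + d + e = -4/3
  81a + 27b + 9c + 3d + e = -276
Solving the system yields a = -4, b = -1/3, c = 6, d = 3, e = -6.
So g(s) = -4s^4 - (1/3)s^3 + 6s^2 + 3s - 6.
Then g(2) = -128/3.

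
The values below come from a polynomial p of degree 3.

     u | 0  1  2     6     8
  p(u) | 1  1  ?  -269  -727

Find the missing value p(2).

-1

The 4 known points determine the degree-3 polynomial uniquely.
Write p(u) = au^3 + bu^2 + cu + d. Substituting each data point gives a linear system:
  d = 1
  a + b + c + d = 1
  216a + 36b + 6c + d = -269
  512a + 64b + 8c + d = -727
Solving the system yields a = -2, b = 5, c = -3, d = 1.
So p(u) = -2u^3 + 5u^2 - 3u + 1.
Then p(2) = -1.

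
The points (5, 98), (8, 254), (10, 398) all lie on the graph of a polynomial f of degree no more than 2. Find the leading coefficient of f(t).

4

Write f(t) = at^2 + bt + c. Substituting each data point gives a linear system:
  25a + 5b + c = 98
  64a + 8b + c = 254
  100a + 10b + c = 398
Solving the system yields a = 4, b = 0, c = -2.
So f(t) = 4t^2 - 2.
The leading coefficient is 4.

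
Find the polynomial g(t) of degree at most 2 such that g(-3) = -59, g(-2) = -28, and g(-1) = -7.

g(t) = -5t^2 + 6t + 4

Using the Lagrange interpolation formula with nodes -3, -2, -1:
  L_0(t) = (t + 2)(t + 1) / 2
  L_1(t) = (t + 3)(t + 1) / -1
  L_2(t) = (t + 3)(t + 2) / 2
Then g(t) = -59·L_0(t) - 28·L_1(t) - 7·L_2(t).
Expanding and collecting terms gives g(t) = -5t^2 + 6t + 4.
Check: g(-3) = -59. ✓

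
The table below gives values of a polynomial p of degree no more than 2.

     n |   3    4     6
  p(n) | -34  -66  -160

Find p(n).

Write p(n) = an^2 + bn + c. Substituting each data point gives a linear system:
  9a + 3b + c = -34
  16a + 4b + c = -66
  36a + 6b + c = -160
Solving the system yields a = -5, b = 3, c = 2.
So p(n) = -5n² + 3n + 2.
Check: p(6) = -160. ✓

p(n) = -5n^2 + 3n + 2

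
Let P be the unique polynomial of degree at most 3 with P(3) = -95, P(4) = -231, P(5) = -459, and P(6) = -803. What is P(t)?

P(t) = -4t^3 + 2t^2 - 2t + 1

Using the Lagrange interpolation formula with nodes 3, 4, 5, 6:
  L_0(t) = (t - 4)(t - 5)(t - 6) / -6
  L_1(t) = (t - 3)(t - 5)(t - 6) / 2
  L_2(t) = (t - 3)(t - 4)(t - 6) / -2
  L_3(t) = (t - 3)(t - 4)(t - 5) / 6
Then P(t) = -95·L_0(t) - 231·L_1(t) - 459·L_2(t) - 803·L_3(t).
Expanding and collecting terms gives P(t) = -4t³ + 2t² - 2t + 1.
Check: P(4) = -231. ✓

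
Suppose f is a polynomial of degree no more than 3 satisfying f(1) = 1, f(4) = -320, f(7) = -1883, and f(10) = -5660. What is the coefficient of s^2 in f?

Write f(s) = as^3 + bs^2 + cs + d. Substituting each data point gives a linear system:
  a + b + c + d = 1
  64a + 16b + 4c + d = -320
  343a + 49b + 7c + d = -1883
  1000a + 100b + 10c + d = -5660
Solving the system yields a = -6, b = 3, c = 4, d = 0.
So f(s) = -6s^3 + 3s^2 + 4s.
The coefficient of s^2 is 3.

3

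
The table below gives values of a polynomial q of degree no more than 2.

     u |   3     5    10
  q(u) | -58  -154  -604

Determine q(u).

q(u) = -6u^2 - 4

Write q(u) = au^2 + bu + c. Substituting each data point gives a linear system:
  9a + 3b + c = -58
  25a + 5b + c = -154
  100a + 10b + c = -604
Solving the system yields a = -6, b = 0, c = -4.
So q(u) = -6u^2 - 4.
Check: q(10) = -604. ✓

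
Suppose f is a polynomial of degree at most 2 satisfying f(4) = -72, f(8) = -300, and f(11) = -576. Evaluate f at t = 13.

Write f(t) = at^2 + bt + c. Substituting each data point gives a linear system:
  16a + 4b + c = -72
  64a + 8b + c = -300
  121a + 11b + c = -576
Solving the system yields a = -5, b = 3, c = -4.
So f(t) = -5t^2 + 3t - 4.
Then f(13) = -810.

-810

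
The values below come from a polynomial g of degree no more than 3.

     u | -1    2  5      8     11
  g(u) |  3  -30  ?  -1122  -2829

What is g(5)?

-297

The 4 known points determine the degree-3 polynomial uniquely.
Write g(u) = au^3 + bu^2 + cu + d. Substituting each data point gives a linear system:
  -a + b - c + d = 3
  8a + 4b + 2c + d = -30
  512a + 64b + 8c + d = -1122
  1331a + 121b + 11c + d = -2829
Solving the system yields a = -2, b = -1, c = -4, d = -2.
So g(u) = -2u³ - u² - 4u - 2.
Then g(5) = -297.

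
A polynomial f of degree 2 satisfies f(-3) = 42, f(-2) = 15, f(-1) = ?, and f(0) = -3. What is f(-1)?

0

On equispaced nodes a degree-2 polynomial has vanishing third forward difference, so
  - f(-3) + 3·f(-2) - 3·f(-1) + f(0) = 0.
Substituting the known values and solving for f(-1):
  -3·f(-1) = 0
  f(-1) = 0.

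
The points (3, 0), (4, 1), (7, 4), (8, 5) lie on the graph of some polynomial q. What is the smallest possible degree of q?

Divided differences on the nodes 3, 4, 7, 8:
  order 0: 0  1  4  5
  order 1: 1  1  1
  order 2: 0  0
  order 3: 0
The order-1 divided differences are all 1 (nonzero) and every higher order vanishes, so the data lies on a polynomial of degree exactly 1.

1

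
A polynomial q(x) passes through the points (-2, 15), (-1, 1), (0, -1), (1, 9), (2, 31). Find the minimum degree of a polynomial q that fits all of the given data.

Forward differences of the values at x = -2, -1, 0, 1, 2:
  q  : 15  1  -1  9  31
  Δ  : -14  -2  10  22
  Δ^2: 12  12  12
  Δ^3: 0  0
  Δ^4: 0
The second differences are constant (12) and nonzero, while all higher differences vanish, so the minimal degree is 2.

2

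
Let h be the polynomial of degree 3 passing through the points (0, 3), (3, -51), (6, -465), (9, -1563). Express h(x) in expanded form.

Write h(x) = ax^3 + bx^2 + cx + d. Substituting each data point gives a linear system:
  d = 3
  27a + 9b + 3c + d = -51
  216a + 36b + 6c + d = -465
  729a + 81b + 9c + d = -1563
Solving the system yields a = -2, b = -2, c = 6, d = 3.
So h(x) = -2x^3 - 2x^2 + 6x + 3.
Check: h(9) = -1563. ✓

h(x) = -2x^3 - 2x^2 + 6x + 3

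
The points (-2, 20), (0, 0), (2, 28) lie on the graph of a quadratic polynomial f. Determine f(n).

Write f(n) = an^2 + bn + c. Substituting each data point gives a linear system:
  4a - 2b + c = 20
  c = 0
  4a + 2b + c = 28
Solving the system yields a = 6, b = 2, c = 0.
So f(n) = 6n^2 + 2n.
Check: f(2) = 28. ✓

f(n) = 6n^2 + 2n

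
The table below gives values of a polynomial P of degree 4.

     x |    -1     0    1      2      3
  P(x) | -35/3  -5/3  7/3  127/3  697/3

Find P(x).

Write P(x) = ax^4 + bx^3 + cx^2 + dx + e. Substituting each data point gives a linear system:
  a - b + c - d + e = -35/3
  e = -5/3
  a + b + c + d + e = 7/3
  16a + 8b + 4c + 2d + e = 127/3
  81a + 27b + 9c + 3d + e = 697/3
Solving the system yields a = 3, b = 1, c = -6, d = 6, e = -5/3.
So P(x) = 3x⁴ + x³ - 6x² + 6x - 5/3.
Check: P(3) = 697/3. ✓

P(x) = 3x^4 + x^3 - 6x^2 + 6x - 5/3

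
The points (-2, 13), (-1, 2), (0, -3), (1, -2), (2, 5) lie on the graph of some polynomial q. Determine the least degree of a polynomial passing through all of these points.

2

Forward differences of the values at n = -2, -1, 0, 1, 2:
  q  : 13  2  -3  -2  5
  Δ  : -11  -5  1  7
  Δ^2: 6  6  6
  Δ^3: 0  0
  Δ^4: 0
The second differences are constant (6) and nonzero, while all higher differences vanish, so the minimal degree is 2.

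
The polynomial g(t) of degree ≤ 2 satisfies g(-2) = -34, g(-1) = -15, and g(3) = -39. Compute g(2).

-18

Using the Lagrange interpolation formula with nodes -2, -1, 3:
  L_0(t) = (t + 1)(t - 3) / 5
  L_1(t) = (t + 2)(t - 3) / -4
  L_2(t) = (t + 2)(t + 1) / 20
Then g(t) = -34·L_0(t) - 15·L_1(t) - 39·L_2(t).
Expanding and collecting terms gives g(t) = -5t² + 4t - 6.
Evaluating at t = 2: g(2) = -18.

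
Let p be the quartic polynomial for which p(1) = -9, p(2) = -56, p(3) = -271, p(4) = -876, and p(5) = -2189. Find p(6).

Forward differences of the values at x = 1, 2, 3, 4, 5:
  p  : -9  -56  -271  -876  -2189
  Δ  : -47  -215  -605  -1313
  Δ^2: -168  -390  -708
  Δ^3: -222  -318
  Δ^4: -96
The fourth differences are constant, confirming degree 4.
Interpolating (Newton forward form) and evaluating at x = 6 gives p(6) = -4624.

-4624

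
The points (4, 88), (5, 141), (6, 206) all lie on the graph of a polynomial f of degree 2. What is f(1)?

Forward differences of the values at u = 4, 5, 6:
  f  : 88  141  206
  Δ  : 53  65
  Δ^2: 12
The second differences are constant, confirming degree 2.
Interpolating (Newton forward form) and evaluating at u = 1 gives f(1) = 1.

1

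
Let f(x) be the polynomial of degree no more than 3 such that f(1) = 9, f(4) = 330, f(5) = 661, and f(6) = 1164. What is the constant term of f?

Write f(x) = ax^3 + bx^2 + cx + d. Substituting each data point gives a linear system:
  a + b + c + d = 9
  64a + 16b + 4c + d = 330
  125a + 25b + 5c + d = 661
  216a + 36b + 6c + d = 1164
Solving the system yields a = 6, b = -4, c = 1, d = 6.
So f(x) = 6x³ - 4x² + x + 6.
The constant term is 6.

6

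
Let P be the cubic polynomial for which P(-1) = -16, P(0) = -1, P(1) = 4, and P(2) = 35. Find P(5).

644

Forward differences of the values at u = -1, 0, 1, 2:
  P  : -16  -1  4  35
  Δ  : 15  5  31
  Δ^2: -10  26
  Δ^3: 36
The third differences are constant, confirming degree 3.
Interpolating (Newton forward form) and evaluating at u = 5 gives P(5) = 644.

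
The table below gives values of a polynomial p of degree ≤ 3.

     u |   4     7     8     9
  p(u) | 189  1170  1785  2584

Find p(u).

p(u) = 4u^3 - 4u^2 - u + 1

Write p(u) = au^3 + bu^2 + cu + d. Substituting each data point gives a linear system:
  64a + 16b + 4c + d = 189
  343a + 49b + 7c + d = 1170
  512a + 64b + 8c + d = 1785
  729a + 81b + 9c + d = 2584
Solving the system yields a = 4, b = -4, c = -1, d = 1.
So p(u) = 4u³ - 4u² - u + 1.
Check: p(9) = 2584. ✓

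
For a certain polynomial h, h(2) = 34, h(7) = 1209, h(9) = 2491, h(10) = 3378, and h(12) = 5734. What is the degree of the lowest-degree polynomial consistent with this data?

3

Divided differences on the nodes 2, 7, 9, 10, 12:
  order 0: 34  1209  2491  3378  5734
  order 1: 235  641  887  1178
  order 2: 58  82  97
  order 3: 3  3
  order 4: 0
The order-3 divided differences are all 3 (nonzero) and every higher order vanishes, so the data lies on a polynomial of degree exactly 3.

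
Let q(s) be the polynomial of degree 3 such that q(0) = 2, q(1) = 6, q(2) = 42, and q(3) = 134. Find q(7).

Write q(s) = as^3 + bs^2 + cs + d. Substituting each data point gives a linear system:
  d = 2
  a + b + c + d = 6
  8a + 4b + 2c + d = 42
  27a + 9b + 3c + d = 134
Solving the system yields a = 4, b = 4, c = -4, d = 2.
So q(s) = 4s^3 + 4s^2 - 4s + 2.
Then q(7) = 1542.

1542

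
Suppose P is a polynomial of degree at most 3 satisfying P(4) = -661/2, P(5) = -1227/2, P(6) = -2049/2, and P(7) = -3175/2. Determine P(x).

P(x) = -4x^3 - 4x^2 - 3x + 3/2

Using the Lagrange interpolation formula with nodes 4, 5, 6, 7:
  L_0(x) = (x - 5)(x - 6)(x - 7) / -6
  L_1(x) = (x - 4)(x - 6)(x - 7) / 2
  L_2(x) = (x - 4)(x - 5)(x - 7) / -2
  L_3(x) = (x - 4)(x - 5)(x - 6) / 6
Then P(x) = -661/2·L_0(x) - 1227/2·L_1(x) - 2049/2·L_2(x) - 3175/2·L_3(x).
Expanding and collecting terms gives P(x) = -4x^3 - 4x^2 - 3x + 3/2.
Check: P(6) = -2049/2. ✓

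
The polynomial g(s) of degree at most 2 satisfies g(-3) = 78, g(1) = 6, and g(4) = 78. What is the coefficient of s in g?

Write g(s) = as^2 + bs + c. Substituting each data point gives a linear system:
  9a - 3b + c = 78
  a + b + c = 6
  16a + 4b + c = 78
Solving the system yields a = 6, b = -6, c = 6.
So g(s) = 6s^2 - 6s + 6.
The coefficient of s is -6.

-6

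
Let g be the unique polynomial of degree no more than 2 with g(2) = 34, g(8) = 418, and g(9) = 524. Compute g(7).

Using the Lagrange interpolation formula with nodes 2, 8, 9:
  L_0(u) = (u - 8)(u - 9) / 42
  L_1(u) = (u - 2)(u - 9) / -6
  L_2(u) = (u - 2)(u - 8) / 7
Then g(u) = 34·L_0(u) + 418·L_1(u) + 524·L_2(u).
Expanding and collecting terms gives g(u) = 6u^2 + 4u + 2.
Evaluating at u = 7: g(7) = 324.

324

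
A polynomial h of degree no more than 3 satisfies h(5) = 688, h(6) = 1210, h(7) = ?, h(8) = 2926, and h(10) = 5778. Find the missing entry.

1944

The 4 known points determine the degree-3 polynomial uniquely.
Write h(u) = au^3 + bu^2 + cu + d. Substituting each data point gives a linear system:
  125a + 25b + 5c + d = 688
  216a + 36b + 6c + d = 1210
  512a + 64b + 8c + d = 2926
  1000a + 100b + 10c + d = 5778
Solving the system yields a = 6, b = -2, c = -2, d = -2.
So h(u) = 6u³ - 2u² - 2u - 2.
Then h(7) = 1944.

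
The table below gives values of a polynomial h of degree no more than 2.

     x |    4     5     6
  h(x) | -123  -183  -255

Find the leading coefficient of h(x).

Write h(x) = ax^2 + bx + c. Substituting each data point gives a linear system:
  16a + 4b + c = -123
  25a + 5b + c = -183
  36a + 6b + c = -255
Solving the system yields a = -6, b = -6, c = -3.
So h(x) = -6x² - 6x - 3.
The leading coefficient is -6.

-6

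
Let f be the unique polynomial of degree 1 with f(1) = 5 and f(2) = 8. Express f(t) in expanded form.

Using the Lagrange interpolation formula with nodes 1, 2:
  L_0(t) = (t - 2) / -1
  L_1(t) = (t - 1) / 1
Then f(t) = 5·L_0(t) + 8·L_1(t).
Expanding and collecting terms gives f(t) = 3t + 2.
Check: f(1) = 5. ✓

f(t) = 3t + 2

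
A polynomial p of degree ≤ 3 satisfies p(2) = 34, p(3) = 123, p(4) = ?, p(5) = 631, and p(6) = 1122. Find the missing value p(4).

310

On equispaced nodes a degree-3 polynomial has vanishing fourth forward difference, so
  p(2) - 4·p(3) + 6·p(4) - 4·p(5) + p(6) = 0.
Substituting the known values and solving for p(4):
  6·p(4) = 1860
  p(4) = 310.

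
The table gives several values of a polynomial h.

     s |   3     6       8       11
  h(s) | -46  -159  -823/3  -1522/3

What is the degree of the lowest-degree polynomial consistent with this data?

Divided differences on the nodes 3, 6, 8, 11:
  order 0: -46  -159  -823/3  -1522/3
  order 1: -113/3  -173/3  -233/3
  order 2: -4  -4
  order 3: 0
The order-2 divided differences are all -4 (nonzero) and every higher order vanishes, so the data lies on a polynomial of degree exactly 2.

2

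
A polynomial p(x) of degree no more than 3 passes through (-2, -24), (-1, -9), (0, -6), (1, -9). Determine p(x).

p(x) = x^3 - 3x^2 - x - 6

Write p(x) = ax^3 + bx^2 + cx + d. Substituting each data point gives a linear system:
  -8a + 4b - 2c + d = -24
  -a + b - c + d = -9
  d = -6
  a + b + c + d = -9
Solving the system yields a = 1, b = -3, c = -1, d = -6.
So p(x) = x^3 - 3x^2 - x - 6.
Check: p(-1) = -9. ✓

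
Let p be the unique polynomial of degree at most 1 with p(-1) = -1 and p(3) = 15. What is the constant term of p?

3

Write p(n) = an + b. Substituting each data point gives a linear system:
  -a + b = -1
  3a + b = 15
Solving the system yields a = 4, b = 3.
So p(n) = 4n + 3.
The constant term is 3.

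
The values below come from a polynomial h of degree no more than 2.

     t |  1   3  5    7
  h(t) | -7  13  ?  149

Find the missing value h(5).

65

On equispaced nodes a degree-2 polynomial has vanishing third forward difference, so
  - h(1) + 3·h(3) - 3·h(5) + h(7) = 0.
Substituting the known values and solving for h(5):
  -3·h(5) = -195
  h(5) = 65.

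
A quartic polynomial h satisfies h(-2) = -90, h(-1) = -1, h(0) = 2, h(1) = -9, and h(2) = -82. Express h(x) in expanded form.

h(x) = -5x^4 + 2x^3 - 2x^2 - 6x + 2

Write h(x) = ax^4 + bx^3 + cx^2 + dx + e. Substituting each data point gives a linear system:
  16a - 8b + 4c - 2d + e = -90
  a - b + c - d + e = -1
  e = 2
  a + b + c + d + e = -9
  16a + 8b + 4c + 2d + e = -82
Solving the system yields a = -5, b = 2, c = -2, d = -6, e = 2.
So h(x) = -5x^4 + 2x^3 - 2x^2 - 6x + 2.
Check: h(1) = -9. ✓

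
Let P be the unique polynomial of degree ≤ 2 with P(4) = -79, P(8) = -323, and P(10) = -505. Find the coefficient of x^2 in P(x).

Write P(x) = ax^2 + bx + c. Substituting each data point gives a linear system:
  16a + 4b + c = -79
  64a + 8b + c = -323
  100a + 10b + c = -505
Solving the system yields a = -5, b = -1, c = 5.
So P(x) = -5x^2 - x + 5.
The leading coefficient is -5.

-5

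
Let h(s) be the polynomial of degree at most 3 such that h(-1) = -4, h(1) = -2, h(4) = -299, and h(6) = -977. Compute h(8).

-2263

Using the Lagrange interpolation formula with nodes -1, 1, 4, 6:
  L_0(s) = (s - 1)(s - 4)(s - 6) / -70
  L_1(s) = (s + 1)(s - 4)(s - 6) / 30
  L_2(s) = (s + 1)(s - 1)(s - 6) / -30
  L_3(s) = (s + 1)(s - 1)(s - 4) / 70
Then h(s) = -4·L_0(s) - 2·L_1(s) - 299·L_2(s) - 977·L_3(s).
Expanding and collecting terms gives h(s) = -4s³ - 4s² + 5s + 1.
Evaluating at s = 8: h(8) = -2263.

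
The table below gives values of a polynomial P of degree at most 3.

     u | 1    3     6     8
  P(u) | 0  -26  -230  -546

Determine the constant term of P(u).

-2

Write P(u) = au^3 + bu^2 + cu + d. Substituting each data point gives a linear system:
  a + b + c + d = 0
  27a + 9b + 3c + d = -26
  216a + 36b + 6c + d = -230
  512a + 64b + 8c + d = -546
Solving the system yields a = -1, b = -1, c = 4, d = -2.
So P(u) = -u³ - u² + 4u - 2.
The constant term is -2.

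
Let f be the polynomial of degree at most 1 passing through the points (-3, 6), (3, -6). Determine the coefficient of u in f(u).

Write f(u) = au + b. Substituting each data point gives a linear system:
  -3a + b = 6
  3a + b = -6
Solving the system yields a = -2, b = 0.
So f(u) = -2u.
The leading coefficient is -2.

-2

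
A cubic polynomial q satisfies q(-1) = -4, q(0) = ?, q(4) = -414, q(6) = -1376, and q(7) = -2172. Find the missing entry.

-2

The 4 known points determine the degree-3 polynomial uniquely.
Write q(u) = au^3 + bu^2 + cu + d. Substituting each data point gives a linear system:
  -a + b - c + d = -4
  64a + 16b + 4c + d = -414
  216a + 36b + 6c + d = -1376
  343a + 49b + 7c + d = -2172
Solving the system yields a = -6, b = -3, c = 5, d = -2.
So q(u) = -6u^3 - 3u^2 + 5u - 2.
Then q(0) = -2.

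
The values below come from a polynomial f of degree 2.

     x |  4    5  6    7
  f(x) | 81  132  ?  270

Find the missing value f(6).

The 3 known points determine the degree-2 polynomial uniquely.
Write f(x) = ax^2 + bx + c. Substituting each data point gives a linear system:
  16a + 4b + c = 81
  25a + 5b + c = 132
  49a + 7b + c = 270
Solving the system yields a = 6, b = -3, c = -3.
So f(x) = 6x^2 - 3x - 3.
Then f(6) = 195.

195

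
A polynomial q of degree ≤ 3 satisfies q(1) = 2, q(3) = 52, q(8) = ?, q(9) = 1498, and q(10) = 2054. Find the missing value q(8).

The 4 known points determine the degree-3 polynomial uniquely.
Write q(n) = an^3 + bn^2 + cn + d. Substituting each data point gives a linear system:
  a + b + c + d = 2
  27a + 9b + 3c + d = 52
  729a + 81b + 9c + d = 1498
  1000a + 100b + 10c + d = 2054
Solving the system yields a = 2, b = 1, c = -5, d = 4.
So q(n) = 2n^3 + n^2 - 5n + 4.
Then q(8) = 1052.

1052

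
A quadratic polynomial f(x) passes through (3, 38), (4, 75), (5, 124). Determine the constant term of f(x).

Write f(x) = ax^2 + bx + c. Substituting each data point gives a linear system:
  9a + 3b + c = 38
  16a + 4b + c = 75
  25a + 5b + c = 124
Solving the system yields a = 6, b = -5, c = -1.
So f(x) = 6x² - 5x - 1.
The constant term is -1.

-1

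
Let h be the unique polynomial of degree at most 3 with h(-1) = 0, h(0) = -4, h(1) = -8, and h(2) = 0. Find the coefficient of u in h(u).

Write h(u) = au^3 + bu^2 + cu + d. Substituting each data point gives a linear system:
  -a + b - c + d = 0
  d = -4
  a + b + c + d = -8
  8a + 4b + 2c + d = 0
Solving the system yields a = 2, b = 0, c = -6, d = -4.
So h(u) = 2u³ - 6u - 4.
The coefficient of u is -6.

-6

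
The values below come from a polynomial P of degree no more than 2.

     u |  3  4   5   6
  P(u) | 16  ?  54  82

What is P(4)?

32

On equispaced nodes a degree-2 polynomial has vanishing third forward difference, so
  - P(3) + 3·P(4) - 3·P(5) + P(6) = 0.
Substituting the known values and solving for P(4):
  3·P(4) = 96
  P(4) = 32.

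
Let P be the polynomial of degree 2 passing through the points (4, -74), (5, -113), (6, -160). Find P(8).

Forward differences of the values at u = 4, 5, 6:
  P  : -74  -113  -160
  Δ  : -39  -47
  Δ^2: -8
The second differences are constant, confirming degree 2.
Interpolating (Newton forward form) and evaluating at u = 8 gives P(8) = -278.

-278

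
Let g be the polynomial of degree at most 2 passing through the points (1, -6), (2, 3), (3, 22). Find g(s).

Write g(s) = as^2 + bs + c. Substituting each data point gives a linear system:
  a + b + c = -6
  4a + 2b + c = 3
  9a + 3b + c = 22
Solving the system yields a = 5, b = -6, c = -5.
So g(s) = 5s^2 - 6s - 5.
Check: g(3) = 22. ✓

g(s) = 5s^2 - 6s - 5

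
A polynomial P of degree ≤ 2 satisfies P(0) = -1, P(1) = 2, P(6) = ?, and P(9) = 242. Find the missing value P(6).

107

The 3 known points determine the degree-2 polynomial uniquely.
Write P(s) = as^2 + bs + c. Substituting each data point gives a linear system:
  c = -1
  a + b + c = 2
  81a + 9b + c = 242
Solving the system yields a = 3, b = 0, c = -1.
So P(s) = 3s^2 - 1.
Then P(6) = 107.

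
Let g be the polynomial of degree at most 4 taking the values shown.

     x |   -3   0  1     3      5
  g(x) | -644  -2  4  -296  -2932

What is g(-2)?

Using the Lagrange interpolation formula with nodes -3, 0, 1, 3, 5:
  L_0(x) = x(x - 1)(x - 3)(x - 5) / 576
  L_1(x) = (x + 3)(x - 1)(x - 3)(x - 5) / -45
  L_2(x) = (x + 3)x(x - 3)(x - 5) / 32
  L_3(x) = (x + 3)x(x - 1)(x - 5) / -72
  L_4(x) = (x + 3)x(x - 1)(x - 3) / 320
Then g(x) = -644·L_0(x) - 2·L_1(x) + 4·L_2(x) - 296·L_3(x) - 2932·L_4(x).
Expanding and collecting terms gives g(x) = -6x^4 + 6x^3 + 2x^2 + 4x - 2.
Evaluating at x = -2: g(-2) = -146.

-146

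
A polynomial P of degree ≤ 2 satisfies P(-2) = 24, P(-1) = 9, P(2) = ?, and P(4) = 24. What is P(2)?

0

The 3 known points determine the degree-2 polynomial uniquely.
Write P(u) = au^2 + bu + c. Substituting each data point gives a linear system:
  4a - 2b + c = 24
  a - b + c = 9
  16a + 4b + c = 24
Solving the system yields a = 3, b = -6, c = 0.
So P(u) = 3u² - 6u.
Then P(2) = 0.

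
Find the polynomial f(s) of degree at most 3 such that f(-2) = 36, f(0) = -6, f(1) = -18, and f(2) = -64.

f(s) = -5s^3 - 2s^2 - 5s - 6

Write f(s) = as^3 + bs^2 + cs + d. Substituting each data point gives a linear system:
  -8a + 4b - 2c + d = 36
  d = -6
  a + b + c + d = -18
  8a + 4b + 2c + d = -64
Solving the system yields a = -5, b = -2, c = -5, d = -6.
So f(s) = -5s^3 - 2s^2 - 5s - 6.
Check: f(-2) = 36. ✓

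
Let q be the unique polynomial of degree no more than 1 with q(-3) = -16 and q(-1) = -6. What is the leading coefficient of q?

Write q(n) = an + b. Substituting each data point gives a linear system:
  -3a + b = -16
  -a + b = -6
Solving the system yields a = 5, b = -1.
So q(n) = 5n - 1.
The leading coefficient is 5.

5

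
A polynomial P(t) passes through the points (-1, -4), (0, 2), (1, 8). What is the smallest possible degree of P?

Forward differences of the values at t = -1, 0, 1:
  P  : -4  2  8
  Δ  : 6  6
  Δ^2: 0
The first differences are constant (6) and nonzero, while all higher differences vanish, so the minimal degree is 1.

1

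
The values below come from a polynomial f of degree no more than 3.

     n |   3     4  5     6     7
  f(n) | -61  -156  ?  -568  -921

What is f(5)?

On equispaced nodes a degree-3 polynomial has vanishing fourth forward difference, so
  f(3) - 4·f(4) + 6·f(5) - 4·f(6) + f(7) = 0.
Substituting the known values and solving for f(5):
  6·f(5) = -1914
  f(5) = -319.

-319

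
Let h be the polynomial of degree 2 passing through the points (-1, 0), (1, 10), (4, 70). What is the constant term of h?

2

Write h(x) = ax^2 + bx + c. Substituting each data point gives a linear system:
  a - b + c = 0
  a + b + c = 10
  16a + 4b + c = 70
Solving the system yields a = 3, b = 5, c = 2.
So h(x) = 3x² + 5x + 2.
The constant term is 2.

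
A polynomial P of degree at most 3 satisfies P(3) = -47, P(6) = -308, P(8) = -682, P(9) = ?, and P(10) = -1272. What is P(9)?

The 4 known points determine the degree-3 polynomial uniquely.
Write P(s) = as^3 + bs^2 + cs + d. Substituting each data point gives a linear system:
  27a + 9b + 3c + d = -47
  216a + 36b + 6c + d = -308
  512a + 64b + 8c + d = -682
  1000a + 100b + 10c + d = -1272
Solving the system yields a = -1, b = -3, c = 3, d = -2.
So P(s) = -s^3 - 3s^2 + 3s - 2.
Then P(9) = -947.

-947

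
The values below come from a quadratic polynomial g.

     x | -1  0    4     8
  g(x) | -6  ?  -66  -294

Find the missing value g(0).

The 3 known points determine the degree-2 polynomial uniquely.
Write g(x) = ax^2 + bx + c. Substituting each data point gives a linear system:
  a - b + c = -6
  16a + 4b + c = -66
  64a + 8b + c = -294
Solving the system yields a = -5, b = 3, c = 2.
So g(x) = -5x^2 + 3x + 2.
Then g(0) = 2.

2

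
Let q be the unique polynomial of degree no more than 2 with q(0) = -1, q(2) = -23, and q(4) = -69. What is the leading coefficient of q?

-3

Write q(n) = an^2 + bn + c. Substituting each data point gives a linear system:
  c = -1
  4a + 2b + c = -23
  16a + 4b + c = -69
Solving the system yields a = -3, b = -5, c = -1.
So q(n) = -3n^2 - 5n - 1.
The leading coefficient is -3.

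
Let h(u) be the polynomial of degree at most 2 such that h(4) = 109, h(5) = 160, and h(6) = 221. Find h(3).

Forward differences of the values at u = 4, 5, 6:
  h  : 109  160  221
  Δ  : 51  61
  Δ^2: 10
The second differences are constant, confirming degree 2.
Interpolating (Newton forward form) and evaluating at u = 3 gives h(3) = 68.

68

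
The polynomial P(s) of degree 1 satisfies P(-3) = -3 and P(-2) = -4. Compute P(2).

-8

Write P(s) = as + b. Substituting each data point gives a linear system:
  -3a + b = -3
  -2a + b = -4
Solving the system yields a = -1, b = -6.
So P(s) = -s - 6.
Then P(2) = -8.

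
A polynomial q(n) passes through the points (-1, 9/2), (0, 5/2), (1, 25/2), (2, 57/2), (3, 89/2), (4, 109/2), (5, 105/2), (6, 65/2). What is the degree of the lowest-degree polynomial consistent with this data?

3

Forward differences of the values at n = -1, 0, 1, 2, 3, 4, 5, 6:
  q  : 9/2  5/2  25/2  57/2  89/2  109/2  105/2  65/2
  Δ  : -2  10  16  16  10  -2  -20
  Δ^2: 12  6  0  -6  -12  -18
  Δ^3: -6  -6  -6  -6  -6
  Δ^4: 0  0  0  0
  Δ^5: 0  0  0
  Δ^6: 0  0
  Δ^7: 0
The third differences are constant (-6) and nonzero, while all higher differences vanish, so the minimal degree is 3.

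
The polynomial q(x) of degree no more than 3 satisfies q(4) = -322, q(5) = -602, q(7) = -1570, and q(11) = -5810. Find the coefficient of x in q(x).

Write q(x) = ax^3 + bx^2 + cx + d. Substituting each data point gives a linear system:
  64a + 16b + 4c + d = -322
  125a + 25b + 5c + d = -602
  343a + 49b + 7c + d = -1570
  1331a + 121b + 11c + d = -5810
Solving the system yields a = -4, b = -4, c = 0, d = -2.
So q(x) = -4x^3 - 4x^2 - 2.
The coefficient of x is 0.

0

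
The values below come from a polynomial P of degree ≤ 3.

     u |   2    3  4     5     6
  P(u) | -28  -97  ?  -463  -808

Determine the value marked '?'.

-234

The 4 known points determine the degree-3 polynomial uniquely.
Write P(u) = au^3 + bu^2 + cu + d. Substituting each data point gives a linear system:
  8a + 4b + 2c + d = -28
  27a + 9b + 3c + d = -97
  125a + 25b + 5c + d = -463
  216a + 36b + 6c + d = -808
Solving the system yields a = -4, b = 2, c = -3, d = 2.
So P(u) = -4u^3 + 2u^2 - 3u + 2.
Then P(4) = -234.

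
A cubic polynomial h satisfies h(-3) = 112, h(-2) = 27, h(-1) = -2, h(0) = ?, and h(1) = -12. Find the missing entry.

-5

The 4 known points determine the degree-3 polynomial uniquely.
Write h(s) = as^3 + bs^2 + cs + d. Substituting each data point gives a linear system:
  -27a + 9b - 3c + d = 112
  -8a + 4b - 2c + d = 27
  -a + b - c + d = -2
  a + b + c + d = -12
Solving the system yields a = -5, b = -2, c = 0, d = -5.
So h(s) = -5s^3 - 2s^2 - 5.
Then h(0) = -5.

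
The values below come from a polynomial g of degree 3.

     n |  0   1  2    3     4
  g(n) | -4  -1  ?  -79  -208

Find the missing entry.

-18

On equispaced nodes a degree-3 polynomial has vanishing fourth forward difference, so
  g(0) - 4·g(1) + 6·g(2) - 4·g(3) + g(4) = 0.
Substituting the known values and solving for g(2):
  6·g(2) = -108
  g(2) = -18.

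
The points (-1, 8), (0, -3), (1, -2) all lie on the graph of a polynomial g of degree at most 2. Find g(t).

Write g(t) = at^2 + bt + c. Substituting each data point gives a linear system:
  a - b + c = 8
  c = -3
  a + b + c = -2
Solving the system yields a = 6, b = -5, c = -3.
So g(t) = 6t^2 - 5t - 3.
Check: g(0) = -3. ✓

g(t) = 6t^2 - 5t - 3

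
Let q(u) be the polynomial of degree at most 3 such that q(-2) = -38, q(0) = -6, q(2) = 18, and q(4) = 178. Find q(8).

1482

Using the Lagrange interpolation formula with nodes -2, 0, 2, 4:
  L_0(u) = u(u - 2)(u - 4) / -48
  L_1(u) = (u + 2)(u - 2)(u - 4) / 16
  L_2(u) = (u + 2)u(u - 4) / -16
  L_3(u) = (u + 2)u(u - 2) / 48
Then q(u) = -38·L_0(u) - 6·L_1(u) + 18·L_2(u) + 178·L_3(u).
Expanding and collecting terms gives q(u) = 3u^3 - u^2 + 2u - 6.
Evaluating at u = 8: q(8) = 1482.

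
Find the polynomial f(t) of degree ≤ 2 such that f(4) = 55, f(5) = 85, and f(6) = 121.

f(t) = 3t^2 + 3t - 5

Write f(t) = at^2 + bt + c. Substituting each data point gives a linear system:
  16a + 4b + c = 55
  25a + 5b + c = 85
  36a + 6b + c = 121
Solving the system yields a = 3, b = 3, c = -5.
So f(t) = 3t^2 + 3t - 5.
Check: f(6) = 121. ✓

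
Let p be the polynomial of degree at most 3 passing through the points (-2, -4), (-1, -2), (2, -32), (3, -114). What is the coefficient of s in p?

5

Write p(s) = as^3 + bs^2 + cs + d. Substituting each data point gives a linear system:
  -8a + 4b - 2c + d = -4
  -a + b - c + d = -2
  8a + 4b + 2c + d = -32
  27a + 9b + 3c + d = -114
Solving the system yields a = -3, b = -6, c = 5, d = 6.
So p(s) = -3s^3 - 6s^2 + 5s + 6.
The coefficient of s is 5.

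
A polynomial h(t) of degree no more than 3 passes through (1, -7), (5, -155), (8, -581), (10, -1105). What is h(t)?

h(t) = -t^3 - t^2 - 5

Using the Lagrange interpolation formula with nodes 1, 5, 8, 10:
  L_0(t) = (t - 5)(t - 8)(t - 10) / -252
  L_1(t) = (t - 1)(t - 8)(t - 10) / 60
  L_2(t) = (t - 1)(t - 5)(t - 10) / -42
  L_3(t) = (t - 1)(t - 5)(t - 8) / 90
Then h(t) = -7·L_0(t) - 155·L_1(t) - 581·L_2(t) - 1105·L_3(t).
Expanding and collecting terms gives h(t) = -t³ - t² - 5.
Check: h(10) = -1105. ✓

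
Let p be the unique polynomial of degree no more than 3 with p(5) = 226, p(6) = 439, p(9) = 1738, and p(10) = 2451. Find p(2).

Using the Lagrange interpolation formula with nodes 5, 6, 9, 10:
  L_0(n) = (n - 6)(n - 9)(n - 10) / -20
  L_1(n) = (n - 5)(n - 9)(n - 10) / 12
  L_2(n) = (n - 5)(n - 6)(n - 10) / -12
  L_3(n) = (n - 5)(n - 6)(n - 9) / 20
Then p(n) = 226·L_0(n) + 439·L_1(n) + 1738·L_2(n) + 2451·L_3(n).
Expanding and collecting terms gives p(n) = 3n^3 - 5n^2 - 5n + 1.
Evaluating at n = 2: p(2) = -5.

-5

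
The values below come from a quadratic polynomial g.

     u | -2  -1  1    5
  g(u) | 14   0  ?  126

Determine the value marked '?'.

The 3 known points determine the degree-2 polynomial uniquely.
Write g(u) = au^2 + bu + c. Substituting each data point gives a linear system:
  4a - 2b + c = 14
  a - b + c = 0
  25a + 5b + c = 126
Solving the system yields a = 5, b = 1, c = -4.
So g(u) = 5u^2 + u - 4.
Then g(1) = 2.

2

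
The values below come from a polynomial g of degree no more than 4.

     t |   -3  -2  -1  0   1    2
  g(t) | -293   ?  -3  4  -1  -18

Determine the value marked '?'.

The 5 known points determine the degree-4 polynomial uniquely.
Write g(t) = at^4 + bt^3 + ct^2 + dt + e. Substituting each data point gives a linear system:
  81a - 27b + 9c - 3d + e = -293
  a - b + c - d + e = -3
  e = 4
  a + b + c + d + e = -1
  16a + 8b + 4c + 2d + e = -18
Solving the system yields a = -2, b = 4, c = -4, d = -3, e = 4.
So g(t) = -2t^4 + 4t^3 - 4t^2 - 3t + 4.
Then g(-2) = -70.

-70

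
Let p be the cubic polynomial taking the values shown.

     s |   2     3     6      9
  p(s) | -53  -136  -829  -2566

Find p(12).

-5833

Using the Lagrange interpolation formula with nodes 2, 3, 6, 9:
  L_0(s) = (s - 3)(s - 6)(s - 9) / -28
  L_1(s) = (s - 2)(s - 6)(s - 9) / 18
  L_2(s) = (s - 2)(s - 3)(s - 9) / -36
  L_3(s) = (s - 2)(s - 3)(s - 6) / 126
Then p(s) = -53·L_0(s) - 136·L_1(s) - 829·L_2(s) - 2566·L_3(s).
Expanding and collecting terms gives p(s) = -3s^3 - 4s^2 - 6s - 1.
Evaluating at s = 12: p(12) = -5833.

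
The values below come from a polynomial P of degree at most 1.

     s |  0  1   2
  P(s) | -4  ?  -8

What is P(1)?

-6

The 2 known points determine the degree-1 polynomial uniquely.
Write P(s) = as + b. Substituting each data point gives a linear system:
  b = -4
  2a + b = -8
Solving the system yields a = -2, b = -4.
So P(s) = -2s - 4.
Then P(1) = -6.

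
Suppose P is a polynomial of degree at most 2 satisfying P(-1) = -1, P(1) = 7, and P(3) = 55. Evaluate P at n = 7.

Write P(n) = an^2 + bn + c. Substituting each data point gives a linear system:
  a - b + c = -1
  a + b + c = 7
  9a + 3b + c = 55
Solving the system yields a = 5, b = 4, c = -2.
So P(n) = 5n^2 + 4n - 2.
Then P(7) = 271.

271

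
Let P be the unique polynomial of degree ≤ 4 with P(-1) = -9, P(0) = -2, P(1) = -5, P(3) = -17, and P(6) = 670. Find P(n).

P(n) = n^4 - 2n^3 - 6n^2 + 4n - 2

Using the Lagrange interpolation formula with nodes -1, 0, 1, 3, 6:
  L_0(n) = n(n - 1)(n - 3)(n - 6) / 56
  L_1(n) = (n + 1)(n - 1)(n - 3)(n - 6) / -18
  L_2(n) = (n + 1)n(n - 3)(n - 6) / 20
  L_3(n) = (n + 1)n(n - 1)(n - 6) / -72
  L_4(n) = (n + 1)n(n - 1)(n - 3) / 630
Then P(n) = -9·L_0(n) - 2·L_1(n) - 5·L_2(n) - 17·L_3(n) + 670·L_4(n).
Expanding and collecting terms gives P(n) = n^4 - 2n^3 - 6n^2 + 4n - 2.
Check: P(3) = -17. ✓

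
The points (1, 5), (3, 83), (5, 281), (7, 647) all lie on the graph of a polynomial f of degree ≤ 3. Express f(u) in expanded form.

Using the Lagrange interpolation formula with nodes 1, 3, 5, 7:
  L_0(u) = (u - 3)(u - 5)(u - 7) / -48
  L_1(u) = (u - 1)(u - 5)(u - 7) / 16
  L_2(u) = (u - 1)(u - 3)(u - 7) / -16
  L_3(u) = (u - 1)(u - 3)(u - 5) / 48
Then f(u) = 5·L_0(u) + 83·L_1(u) + 281·L_2(u) + 647·L_3(u).
Expanding and collecting terms gives f(u) = u³ + 6u² + 2u - 4.
Check: f(3) = 83. ✓

f(u) = u^3 + 6u^2 + 2u - 4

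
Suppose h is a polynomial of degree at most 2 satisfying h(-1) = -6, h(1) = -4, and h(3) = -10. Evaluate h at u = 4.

Forward differences of the values at u = -1, 1, 3:
  h  : -6  -4  -10
  Δ  : 2  -6
  Δ^2: -8
The second differences are constant, confirming degree 2.
Interpolating (Newton forward form) and evaluating at u = 4 gives h(4) = -16.

-16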